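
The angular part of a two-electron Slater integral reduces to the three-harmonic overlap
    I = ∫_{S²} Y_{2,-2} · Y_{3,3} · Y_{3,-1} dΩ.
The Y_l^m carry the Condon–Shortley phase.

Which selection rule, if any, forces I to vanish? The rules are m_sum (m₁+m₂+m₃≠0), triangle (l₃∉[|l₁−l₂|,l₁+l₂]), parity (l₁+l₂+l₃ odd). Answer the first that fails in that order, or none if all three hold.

none

Σmᵢ = 0  ✓
l₃∈[|l₁−l₂|,l₁+l₂]=[1,5], have l₃=3  ✓
Σlᵢ = 8 ⇒ even  ✓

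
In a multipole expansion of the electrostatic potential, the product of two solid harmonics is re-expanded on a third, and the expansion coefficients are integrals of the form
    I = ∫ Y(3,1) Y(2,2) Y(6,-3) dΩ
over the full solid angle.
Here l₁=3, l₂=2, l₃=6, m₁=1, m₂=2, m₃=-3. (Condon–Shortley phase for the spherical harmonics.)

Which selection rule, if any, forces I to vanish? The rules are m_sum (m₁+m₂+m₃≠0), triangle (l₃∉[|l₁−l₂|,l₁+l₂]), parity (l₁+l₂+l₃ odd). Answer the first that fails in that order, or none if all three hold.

triangle

azimuthal sum: 1 + 2 − 3 = 0  ✓
1 ≤ 6 ≤ 5 (triangle on l)  ✗
L = 3 + 2 + 6 = 11 (odd)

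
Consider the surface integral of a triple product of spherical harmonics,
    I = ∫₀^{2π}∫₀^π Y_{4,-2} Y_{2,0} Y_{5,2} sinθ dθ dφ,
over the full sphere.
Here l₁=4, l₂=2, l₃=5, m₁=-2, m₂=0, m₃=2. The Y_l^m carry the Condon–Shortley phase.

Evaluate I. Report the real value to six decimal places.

l₁+l₂+l₃=11 is odd: 3j(l;000)=0 ⇒ I=0

0.000000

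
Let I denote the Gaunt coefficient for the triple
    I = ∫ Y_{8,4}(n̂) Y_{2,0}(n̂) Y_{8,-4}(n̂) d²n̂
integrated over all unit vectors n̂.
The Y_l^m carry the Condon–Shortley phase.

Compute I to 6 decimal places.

0.053119

Checks pass: Σm=0; 18 even; l₃=8∈[6,10].
(2·8+1)(2·2+1)(2·8+1) = 1445
Δ: 2! 14! 2! / 19! → 1/348840
sum: t=0:+1/116121600 t=1:−1/25401600 t=2:+1/116121600 = -1/45158400
3j²(8 2 8; 0 0 0) = Δ·Π!·Σ² = 24/1615  (sign -1)
sum: t=0:+1/348364800 t=1:−1/239500800 t=2:+1/3832012800 = -1/958003200
3j²(8 2 8; 4 0 -4) = Δ·Π!·Σ² = 8/4845  (sign -1)
combine: 4πI² = 1445·24/1615·8/4845 = 64/1805
take √, sign +1: I = 0.05311858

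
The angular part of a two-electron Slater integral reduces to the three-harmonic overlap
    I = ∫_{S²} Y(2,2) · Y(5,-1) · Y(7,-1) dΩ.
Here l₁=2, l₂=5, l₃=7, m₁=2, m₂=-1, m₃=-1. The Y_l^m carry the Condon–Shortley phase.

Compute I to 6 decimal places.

Rules hold: Σm=0, L=14 even, 3≤7≤7.
N = 5·11·15 = 825
Δ = 0!·4!·10!/15! = 1/15015
Racah Σ t=0..0: t=0:+1/57600 = 1/57600
⇒ 3j(2 5 7; 0 0 0)² = 21/715, sgn -1
Racah Σ t=0..0: t=0:+1/414720 = 1/414720
⇒ 3j(2 5 7; 2 -1 -1)² = 2/429, sgn +1
4πI² = N·(3j₀)²·(3jₘ)² = 210/1859
I = -1·√(0.112964/4π) = -0.09481237

-0.094812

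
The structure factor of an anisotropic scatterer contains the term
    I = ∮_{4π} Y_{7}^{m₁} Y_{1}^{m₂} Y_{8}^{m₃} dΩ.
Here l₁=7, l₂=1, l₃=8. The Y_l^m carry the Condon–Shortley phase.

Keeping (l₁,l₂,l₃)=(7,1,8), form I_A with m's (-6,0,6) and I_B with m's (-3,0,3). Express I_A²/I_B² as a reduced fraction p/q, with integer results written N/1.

28/55

Shared (l₁,l₂,l₃)=(7,1,8): N and (l;000)² cancel in I_A²/I_B².
A: Δ = 0!·14!·2!/17! = 1/2040; Racah Σ t=0..0: t=0:+1/6227020800 = 1/6227020800; ⇒ 3j(7 1 8; -6 0 6)² = 7/510, sgn +1
B: Δ = 0!·14!·2!/17! = 1/2040; Racah Σ t=0..0: t=0:+1/87091200 = 1/87091200; ⇒ 3j(7 1 8; -3 0 3)² = 11/408, sgn -1
I_A²/I_B² = (7/510)/(11/408) = 28/55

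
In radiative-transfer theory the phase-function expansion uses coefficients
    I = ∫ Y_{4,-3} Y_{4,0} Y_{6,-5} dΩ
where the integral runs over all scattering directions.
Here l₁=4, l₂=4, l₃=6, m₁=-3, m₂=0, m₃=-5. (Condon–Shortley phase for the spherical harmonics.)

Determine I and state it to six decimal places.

0.000000

m-sum = -3 + 0 − 5 = -8 ≠ 0 ⇒ I = 0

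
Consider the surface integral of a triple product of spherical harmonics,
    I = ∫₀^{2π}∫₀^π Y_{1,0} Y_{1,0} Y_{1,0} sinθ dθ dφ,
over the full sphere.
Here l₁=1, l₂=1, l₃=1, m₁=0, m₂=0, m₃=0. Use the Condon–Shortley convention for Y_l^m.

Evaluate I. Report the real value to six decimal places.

L=3 odd ⇒ parity kills the (l;000) factor ⇒ I = 0

0.000000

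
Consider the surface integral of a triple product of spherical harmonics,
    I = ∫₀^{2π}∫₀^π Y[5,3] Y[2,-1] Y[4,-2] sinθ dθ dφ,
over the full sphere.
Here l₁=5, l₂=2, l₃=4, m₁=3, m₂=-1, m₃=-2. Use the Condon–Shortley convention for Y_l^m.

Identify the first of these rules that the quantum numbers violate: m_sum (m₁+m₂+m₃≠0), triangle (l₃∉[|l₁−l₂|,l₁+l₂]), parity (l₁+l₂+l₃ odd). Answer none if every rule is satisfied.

m₁+m₂+m₃ = 3 − 1 − 2 = 0  ✓
triangle: |5−2|=3 ≤ l₃=4 ≤ 5+2=7  ✓
parity: l₁+l₂+l₃ = 11 is odd  ✗

parity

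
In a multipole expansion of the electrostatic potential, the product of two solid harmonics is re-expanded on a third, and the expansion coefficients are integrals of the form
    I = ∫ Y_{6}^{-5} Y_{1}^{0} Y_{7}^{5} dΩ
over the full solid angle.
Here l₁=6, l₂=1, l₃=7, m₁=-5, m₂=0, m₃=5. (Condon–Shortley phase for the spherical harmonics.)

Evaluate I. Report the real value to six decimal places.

-0.171413

m-sum 0 ✓  L=14 even ✓  5≤7≤7 ✓
Π(2lᵢ+1) = 13×3×15 = 585
triangle coeff Δ(6,1,7) = 1/1365
Σ_t [0,0]: t=0:+1/518400 = 1/518400
(3j)²=7/195 [(6 1 7; 0 0 0)], sign=-1
Σ_t [0,0]: t=0:+1/39916800 = 1/39916800
(3j)²=8/455 [(6 1 7; -5 0 5)], sign=+1
⇒ 4πI² = 24/65
I = (-1)√(24/65/(4π)) = -0.17141310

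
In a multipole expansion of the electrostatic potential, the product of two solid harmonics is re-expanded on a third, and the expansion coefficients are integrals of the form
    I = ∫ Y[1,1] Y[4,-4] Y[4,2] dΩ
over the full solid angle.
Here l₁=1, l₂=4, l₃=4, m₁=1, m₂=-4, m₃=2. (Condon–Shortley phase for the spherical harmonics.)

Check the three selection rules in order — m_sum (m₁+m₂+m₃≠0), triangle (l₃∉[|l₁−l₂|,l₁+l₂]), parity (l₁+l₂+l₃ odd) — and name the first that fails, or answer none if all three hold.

m₁+m₂+m₃ = 1 − 4 + 2 = -1  ✗
triangle: |1−4|=3 ≤ l₃=4 ≤ 1+4=5
parity: l₁+l₂+l₃ = 9 is odd

m_sum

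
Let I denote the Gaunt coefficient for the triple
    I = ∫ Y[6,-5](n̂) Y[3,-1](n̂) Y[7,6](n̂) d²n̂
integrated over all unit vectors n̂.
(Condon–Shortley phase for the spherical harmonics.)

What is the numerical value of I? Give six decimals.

-0.034007

Checks pass: Σm=0; 16 even; l₃=7∈[3,9].
(2·6+1)(2·3+1)(2·7+1) = 1365
Δ: 2! 10! 4! / 17! → 1/2042040
sum: t=0:+1/207360 t=1:−1/57600 t=2:+1/207360 = -1/129600
3j²(6 3 7; 0 0 0) = Δ·Π!·Σ² = 168/12155  (sign +1)
sum: t=1:−1/21772800 t=2:+1/17418240 = 1/87091200
3j²(6 3 7; -5 -1 6) = Δ·Π!·Σ² = 11/14280  (sign -1)
combine: 4πI² = 1365·168/12155·11/14280 = 21/1445
take √, sign -1: I = -0.03400719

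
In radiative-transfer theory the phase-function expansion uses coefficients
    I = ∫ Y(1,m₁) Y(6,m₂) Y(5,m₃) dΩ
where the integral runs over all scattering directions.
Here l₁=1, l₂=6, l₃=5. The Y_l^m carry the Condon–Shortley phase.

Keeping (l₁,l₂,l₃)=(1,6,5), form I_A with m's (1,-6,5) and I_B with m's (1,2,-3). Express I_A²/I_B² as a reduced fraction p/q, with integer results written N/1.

Same 1,6,5: normalisation and zero-m 3j drop out of the ratio.
A: Δ: 2! 0! 10! / 13! → 1/858; sum: t=0:+1/7257600 = 1/7257600; 3j²(1 6 5; 1 -6 5) = Δ·Π!·Σ² = 1/13  (sign +1)
B: Δ: 2! 0! 10! / 13! → 1/858; sum: t=0:+1/161280 = 1/161280; 3j²(1 6 5; 1 2 -3) = Δ·Π!·Σ² = 1/143  (sign +1)
I_A²/I_B² = (1/13)/(1/143) = 11/1

11/1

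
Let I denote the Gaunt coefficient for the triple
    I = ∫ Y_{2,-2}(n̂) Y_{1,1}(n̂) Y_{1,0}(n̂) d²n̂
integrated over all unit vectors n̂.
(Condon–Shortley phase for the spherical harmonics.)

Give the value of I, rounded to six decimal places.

-2 + 1 + 0 = -1 ≠ 0: azimuthal integral kills it; I = 0

0.000000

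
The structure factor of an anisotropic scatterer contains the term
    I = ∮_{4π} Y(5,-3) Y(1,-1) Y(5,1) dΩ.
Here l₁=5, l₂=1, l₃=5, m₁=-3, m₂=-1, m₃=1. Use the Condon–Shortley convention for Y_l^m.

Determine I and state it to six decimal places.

0.000000

Σmᵢ = -3 ≠ 0, so the φ-integral vanishes; I = 0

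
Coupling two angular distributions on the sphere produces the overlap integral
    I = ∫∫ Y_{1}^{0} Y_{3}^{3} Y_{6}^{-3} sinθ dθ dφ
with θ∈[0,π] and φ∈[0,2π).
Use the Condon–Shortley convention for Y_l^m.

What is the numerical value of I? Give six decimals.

0.000000

l₃=6 ∉ [2,4] — triangle fails ⇒ I = 0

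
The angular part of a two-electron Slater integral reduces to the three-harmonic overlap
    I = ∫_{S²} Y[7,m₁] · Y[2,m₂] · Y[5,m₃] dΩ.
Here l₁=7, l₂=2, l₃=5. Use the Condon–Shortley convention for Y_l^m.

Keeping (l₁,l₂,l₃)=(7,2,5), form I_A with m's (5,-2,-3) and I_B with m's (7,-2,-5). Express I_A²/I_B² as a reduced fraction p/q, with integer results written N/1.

45/91

l's match ⇒ only the (l;m) 3-j factors differ between A and B.
A: triangle coeff Δ(7,2,5) = 1/15015; Σ_t [0,0]: t=0:+1/1935360 = 1/1935360; (3j)²=3/91 [(7 2 5; 5 -2 -3)], sign=+1
B: triangle coeff Δ(7,2,5) = 1/15015; Σ_t [0,0]: t=0:+1/87091200 = 1/87091200; (3j)²=1/15 [(7 2 5; 7 -2 -5)], sign=+1
I_A²/I_B² = (3/91)/(1/15) = 45/91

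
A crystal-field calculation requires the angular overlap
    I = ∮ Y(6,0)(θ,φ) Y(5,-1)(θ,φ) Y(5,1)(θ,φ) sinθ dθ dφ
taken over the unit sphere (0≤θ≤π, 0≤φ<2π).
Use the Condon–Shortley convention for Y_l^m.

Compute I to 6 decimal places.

Rules hold: Σm=0, L=16 even, 1≤5≤11.
N = 13·11·11 = 1573
Δ = 6!·6!·4!/17! = 1/28588560
Racah Σ t=1..5: t=1:−1/345600 t=2:+1/13824 t=3:−1/5184 t=4:+1/13824 t=5:−1/345600 = -7/129600
⇒ 3j(6 5 5; 0 0 0)² = 80/7293, sgn +1
Racah Σ t=0..4: t=0:+1/12441600 t=1:−1/86400 t=2:+1/9216 t=3:−1/7776 t=4:+1/55296 = -7/518400
⇒ 3j(6 5 5; 0 -1 1)² = 12/12155, sgn -1
4πI² = N·(3j₀)²·(3jₘ)² = 64/3757
I = -1·√(0.0170349/4π) = -0.03681836

-0.036818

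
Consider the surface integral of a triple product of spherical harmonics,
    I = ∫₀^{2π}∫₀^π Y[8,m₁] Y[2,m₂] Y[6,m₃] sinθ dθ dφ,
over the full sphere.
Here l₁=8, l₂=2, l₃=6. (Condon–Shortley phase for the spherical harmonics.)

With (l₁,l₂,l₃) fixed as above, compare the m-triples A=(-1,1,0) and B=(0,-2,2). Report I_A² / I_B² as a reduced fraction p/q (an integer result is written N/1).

42/5

l's match ⇒ only the (l;m) 3-j factors differ between A and B.
A: triangle coeff Δ(8,2,6) = 1/30940; Σ_t [3,3]: t=3:−1/3110400 = -1/3110400; (3j)²=21/1105 [(8 2 6; -1 1 0)], sign=-1
B: triangle coeff Δ(8,2,6) = 1/30940; Σ_t [0,0]: t=0:+1/23224320 = 1/23224320; (3j)²=1/442 [(8 2 6; 0 -2 2)], sign=+1
I_A²/I_B² = (21/1105)/(1/442) = 42/5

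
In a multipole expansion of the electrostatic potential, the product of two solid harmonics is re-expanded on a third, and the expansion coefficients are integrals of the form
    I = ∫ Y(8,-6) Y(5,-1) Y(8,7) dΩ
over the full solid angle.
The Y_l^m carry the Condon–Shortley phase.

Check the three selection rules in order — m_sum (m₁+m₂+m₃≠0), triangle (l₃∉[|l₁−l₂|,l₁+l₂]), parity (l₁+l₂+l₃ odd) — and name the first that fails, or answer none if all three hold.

Σmᵢ = 0  ✓
l₃∈[|l₁−l₂|,l₁+l₂]=[3,13], have l₃=8  ✓
Σlᵢ = 21 ⇒ odd  ✗

parity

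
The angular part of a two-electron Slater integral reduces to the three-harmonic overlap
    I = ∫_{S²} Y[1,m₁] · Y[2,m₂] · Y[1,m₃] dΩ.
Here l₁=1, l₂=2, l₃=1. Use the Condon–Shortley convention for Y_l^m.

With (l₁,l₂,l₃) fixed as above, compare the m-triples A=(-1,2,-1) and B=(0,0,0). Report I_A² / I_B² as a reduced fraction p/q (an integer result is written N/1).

Shared (l₁,l₂,l₃)=(1,2,1): N and (l;000)² cancel in I_A²/I_B².
A: Δ = 2!·0!·2!/5! = 1/30; Racah Σ t=2..2: t=2:+1/4 = 1/4; ⇒ 3j(1 2 1; -1 2 -1)² = 1/5, sgn +1
B: Δ = 2!·0!·2!/5! = 1/30; Racah Σ t=1..1: t=1:−1/1 = -1/1; ⇒ 3j(1 2 1; 0 0 0)² = 2/15, sgn +1
I_A²/I_B² = (1/5)/(2/15) = 3/2

3/2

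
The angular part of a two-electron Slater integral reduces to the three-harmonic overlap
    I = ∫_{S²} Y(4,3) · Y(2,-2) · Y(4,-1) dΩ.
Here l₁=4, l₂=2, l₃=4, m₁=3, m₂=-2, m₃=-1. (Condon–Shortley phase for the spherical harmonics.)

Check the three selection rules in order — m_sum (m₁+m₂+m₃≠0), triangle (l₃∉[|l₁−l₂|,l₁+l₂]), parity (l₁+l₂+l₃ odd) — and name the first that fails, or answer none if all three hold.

azimuthal sum: 3 − 2 − 1 = 0  ✓
2 ≤ 4 ≤ 6 (triangle on l)  ✓
L = 4 + 2 + 4 = 10 (even)  ✓

none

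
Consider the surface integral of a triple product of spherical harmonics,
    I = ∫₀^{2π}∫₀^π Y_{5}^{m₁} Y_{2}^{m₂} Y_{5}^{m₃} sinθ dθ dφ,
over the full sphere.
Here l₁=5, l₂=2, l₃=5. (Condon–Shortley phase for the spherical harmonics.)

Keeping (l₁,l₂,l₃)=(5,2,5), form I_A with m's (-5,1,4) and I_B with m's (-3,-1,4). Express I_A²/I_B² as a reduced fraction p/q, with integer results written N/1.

45/49

Same 5,2,5: normalisation and zero-m 3j drop out of the ratio.
A: Δ: 2! 8! 2! / 13! → 1/38610; sum: t=2:+1/80640 = 1/80640; 3j²(5 2 5; -5 1 4) = Δ·Π!·Σ² = 9/286  (sign -1)
B: Δ: 2! 8! 2! / 13! → 1/38610; sum: t=0:+1/80640 t=1:−1/10080 = -1/11520; 3j²(5 2 5; -3 -1 4) = Δ·Π!·Σ² = 49/1430  (sign +1)
I_A²/I_B² = (9/286)/(49/1430) = 45/49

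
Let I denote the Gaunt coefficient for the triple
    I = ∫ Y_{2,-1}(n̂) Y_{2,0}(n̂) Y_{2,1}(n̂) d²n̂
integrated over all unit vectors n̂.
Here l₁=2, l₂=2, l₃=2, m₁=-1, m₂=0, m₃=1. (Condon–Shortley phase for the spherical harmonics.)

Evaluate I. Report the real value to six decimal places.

-0.090112

Rules hold: Σm=0, L=6 even, 0≤2≤4.
N = 5·5·5 = 125
Δ = 2!·2!·2!/7! = 1/630
Racah Σ t=0..2: t=0:+1/8 t=1:−1/1 t=2:+1/8 = -3/4
⇒ 3j(2 2 2; 0 0 0)² = 2/35, sgn -1
Racah Σ t=1..2: t=1:−1/2 t=2:+1/4 = -1/4
⇒ 3j(2 2 2; -1 0 1)² = 1/70, sgn +1
4πI² = N·(3j₀)²·(3jₘ)² = 5/49
I = -1·√(0.102041/4π) = -0.09011188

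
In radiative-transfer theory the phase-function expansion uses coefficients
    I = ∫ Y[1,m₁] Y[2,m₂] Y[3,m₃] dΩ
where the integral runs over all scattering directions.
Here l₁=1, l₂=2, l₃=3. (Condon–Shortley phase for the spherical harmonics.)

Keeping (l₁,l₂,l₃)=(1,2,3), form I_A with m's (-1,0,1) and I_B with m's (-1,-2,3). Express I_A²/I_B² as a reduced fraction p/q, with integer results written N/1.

Shared (l₁,l₂,l₃)=(1,2,3): N and (l;000)² cancel in I_A²/I_B².
A: Δ = 0!·2!·4!/7! = 1/105; Racah Σ t=0..0: t=0:+1/8 = 1/8; ⇒ 3j(1 2 3; -1 0 1)² = 2/35, sgn +1
B: Δ = 0!·2!·4!/7! = 1/105; Racah Σ t=0..0: t=0:+1/48 = 1/48; ⇒ 3j(1 2 3; -1 -2 3)² = 1/7, sgn +1
I_A²/I_B² = (2/35)/(1/7) = 2/5

2/5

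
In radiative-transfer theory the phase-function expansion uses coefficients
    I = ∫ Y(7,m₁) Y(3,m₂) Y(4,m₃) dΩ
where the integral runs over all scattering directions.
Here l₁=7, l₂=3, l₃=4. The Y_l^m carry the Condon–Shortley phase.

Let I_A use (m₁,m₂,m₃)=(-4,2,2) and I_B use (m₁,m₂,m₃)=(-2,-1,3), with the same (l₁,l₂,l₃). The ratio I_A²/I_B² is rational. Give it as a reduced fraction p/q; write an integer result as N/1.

Same 7,3,4: normalisation and zero-m 3j drop out of the ratio.
A: Δ: 6! 8! 0! / 15! → 1/45045; sum: t=5:−1/172800 = -1/172800; 3j²(7 3 4; -4 2 2) = Δ·Π!·Σ² = 2/65  (sign -1)
B: Δ: 6! 8! 0! / 15! → 1/45045; sum: t=2:+1/241920 = 1/241920; 3j²(7 3 4; -2 -1 3) = Δ·Π!·Σ² = 4/1001  (sign -1)
I_A²/I_B² = (2/65)/(4/1001) = 77/10

77/10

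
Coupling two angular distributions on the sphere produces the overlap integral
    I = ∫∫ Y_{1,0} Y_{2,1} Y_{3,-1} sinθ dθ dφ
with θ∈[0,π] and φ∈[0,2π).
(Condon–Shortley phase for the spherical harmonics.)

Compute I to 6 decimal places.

-0.233597

m-sum 0 ✓  L=6 even ✓  1≤3≤3 ✓
Π(2lᵢ+1) = 3×5×7 = 105
triangle coeff Δ(1,2,3) = 1/105
Σ_t [0,0]: t=0:+1/4 = 1/4
(3j)²=3/35 [(1 2 3; 0 0 0)], sign=-1
Σ_t [0,0]: t=0:+1/6 = 1/6
(3j)²=8/105 [(1 2 3; 0 1 -1)], sign=+1
⇒ 4πI² = 24/35
I = (-1)√(24/35/(4π)) = -0.23359668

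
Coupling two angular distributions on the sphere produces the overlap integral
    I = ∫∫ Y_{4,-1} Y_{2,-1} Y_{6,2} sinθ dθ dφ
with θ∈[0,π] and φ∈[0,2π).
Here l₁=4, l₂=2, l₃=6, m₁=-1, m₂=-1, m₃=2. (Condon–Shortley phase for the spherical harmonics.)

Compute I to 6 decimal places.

Checks pass: Σm=0; 12 even; l₃=6∈[2,6].
(2·4+1)(2·2+1)(2·6+1) = 585
Δ: 0! 8! 4! / 13! → 1/6435
sum: t=0:+1/2304 = 1/2304
3j²(4 2 6; 0 0 0) = Δ·Π!·Σ² = 5/143  (sign +1)
sum: t=0:+1/4320 = 1/4320
3j²(4 2 6; -1 -1 2) = Δ·Π!·Σ² = 224/6435  (sign +1)
combine: 4πI² = 585·5/143·224/6435 = 1120/1573
take √, sign +1: I = 0.23803440

0.238034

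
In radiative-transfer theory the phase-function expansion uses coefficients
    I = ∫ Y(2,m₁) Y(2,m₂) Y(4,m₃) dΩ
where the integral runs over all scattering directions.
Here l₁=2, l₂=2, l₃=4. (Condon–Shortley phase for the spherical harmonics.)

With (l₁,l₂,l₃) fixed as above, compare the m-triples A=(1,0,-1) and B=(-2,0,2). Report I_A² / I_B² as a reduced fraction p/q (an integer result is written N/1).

2/1

Shared (l₁,l₂,l₃)=(2,2,4): N and (l;000)² cancel in I_A²/I_B².
A: Δ = 0!·4!·4!/9! = 1/630; Racah Σ t=0..0: t=0:+1/24 = 1/24; ⇒ 3j(2 2 4; 1 0 -1)² = 1/21, sgn -1
B: Δ = 0!·4!·4!/9! = 1/630; Racah Σ t=0..0: t=0:+1/96 = 1/96; ⇒ 3j(2 2 4; -2 0 2)² = 1/42, sgn +1
I_A²/I_B² = (1/21)/(1/42) = 2/1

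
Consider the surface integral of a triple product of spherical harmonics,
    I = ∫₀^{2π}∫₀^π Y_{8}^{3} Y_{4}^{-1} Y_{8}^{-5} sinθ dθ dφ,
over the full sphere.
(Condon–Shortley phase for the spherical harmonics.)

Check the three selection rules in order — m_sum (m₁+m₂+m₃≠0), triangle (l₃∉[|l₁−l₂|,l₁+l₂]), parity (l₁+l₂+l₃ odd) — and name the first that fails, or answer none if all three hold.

m₁+m₂+m₃ = 3 − 1 − 5 = -3  ✗
triangle: |8−4|=4 ≤ l₃=8 ≤ 8+4=12
parity: l₁+l₂+l₃ = 20 is even

m_sum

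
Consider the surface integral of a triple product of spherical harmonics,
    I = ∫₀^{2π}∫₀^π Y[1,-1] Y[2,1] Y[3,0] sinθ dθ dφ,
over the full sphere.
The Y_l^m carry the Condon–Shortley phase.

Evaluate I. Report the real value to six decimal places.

m-sum 0 ✓  L=6 even ✓  1≤3≤3 ✓
Π(2lᵢ+1) = 3×5×7 = 105
triangle coeff Δ(1,2,3) = 1/105
Σ_t [0,0]: t=0:+1/4 = 1/4
(3j)²=3/35 [(1 2 3; 0 0 0)], sign=-1
Σ_t [0,0]: t=0:+1/12 = 1/12
(3j)²=1/35 [(1 2 3; -1 1 0)], sign=-1
⇒ 4πI² = 9/35
I = (+1)√(9/35/(4π)) = 0.14304817

0.143048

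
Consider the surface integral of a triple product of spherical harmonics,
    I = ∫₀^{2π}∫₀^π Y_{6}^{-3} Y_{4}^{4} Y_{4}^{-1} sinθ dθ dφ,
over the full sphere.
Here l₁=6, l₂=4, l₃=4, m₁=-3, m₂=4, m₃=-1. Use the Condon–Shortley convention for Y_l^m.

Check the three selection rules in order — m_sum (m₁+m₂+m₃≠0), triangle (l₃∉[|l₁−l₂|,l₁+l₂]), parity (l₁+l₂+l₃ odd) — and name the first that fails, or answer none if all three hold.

Σmᵢ = 0  ✓
l₃∈[|l₁−l₂|,l₁+l₂]=[2,10], have l₃=4  ✓
Σlᵢ = 14 ⇒ even  ✓

none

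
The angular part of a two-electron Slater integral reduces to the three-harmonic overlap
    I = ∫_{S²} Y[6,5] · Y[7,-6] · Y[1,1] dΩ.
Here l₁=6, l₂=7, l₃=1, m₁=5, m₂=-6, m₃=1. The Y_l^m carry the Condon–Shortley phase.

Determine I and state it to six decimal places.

0.309019

Checks pass: Σm=0; 14 even; l₃=1∈[1,13].
(2·6+1)(2·7+1)(2·1+1) = 585
Δ: 12! 0! 2! / 15! → 1/1365
sum: t=6:+1/518400 = 1/518400
3j²(6 7 1; 0 0 0) = Δ·Π!·Σ² = 7/195  (sign -1)
sum: t=1:−1/79833600 = -1/79833600
3j²(6 7 1; 5 -6 1) = Δ·Π!·Σ² = 2/35  (sign -1)
combine: 4πI² = 585·7/195·2/35 = 6/5
take √, sign +1: I = 0.30901936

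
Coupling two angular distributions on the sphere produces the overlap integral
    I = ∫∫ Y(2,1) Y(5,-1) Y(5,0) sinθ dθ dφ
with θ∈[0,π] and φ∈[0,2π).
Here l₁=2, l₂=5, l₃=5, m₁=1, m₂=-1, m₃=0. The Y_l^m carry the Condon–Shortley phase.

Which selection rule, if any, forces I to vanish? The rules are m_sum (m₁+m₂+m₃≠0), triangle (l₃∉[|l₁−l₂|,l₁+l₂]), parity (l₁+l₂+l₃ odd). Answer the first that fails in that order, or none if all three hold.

azimuthal sum: 1 − 1 + 0 = 0  ✓
3 ≤ 5 ≤ 7 (triangle on l)  ✓
L = 2 + 5 + 5 = 12 (even)  ✓

none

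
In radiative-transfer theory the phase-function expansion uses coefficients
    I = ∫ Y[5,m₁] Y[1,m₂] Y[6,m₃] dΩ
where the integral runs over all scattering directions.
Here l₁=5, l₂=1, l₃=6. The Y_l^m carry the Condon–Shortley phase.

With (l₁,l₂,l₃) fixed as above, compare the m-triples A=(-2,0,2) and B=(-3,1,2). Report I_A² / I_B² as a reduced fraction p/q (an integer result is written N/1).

16/3

Shared (l₁,l₂,l₃)=(5,1,6): N and (l;000)² cancel in I_A²/I_B².
A: Δ = 0!·10!·2!/13! = 1/858; Racah Σ t=0..0: t=0:+1/30240 = 1/30240; ⇒ 3j(5 1 6; -2 0 2)² = 16/429, sgn +1
B: Δ = 0!·10!·2!/13! = 1/858; Racah Σ t=0..0: t=0:+1/161280 = 1/161280; ⇒ 3j(5 1 6; -3 1 2)² = 1/143, sgn +1
I_A²/I_B² = (16/429)/(1/143) = 16/3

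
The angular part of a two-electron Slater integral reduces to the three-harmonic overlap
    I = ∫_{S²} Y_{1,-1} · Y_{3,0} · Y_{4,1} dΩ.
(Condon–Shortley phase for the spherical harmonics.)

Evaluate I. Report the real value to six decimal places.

Rules hold: Σm=0, L=8 even, 2≤4≤4.
N = 3·7·9 = 189
Δ = 0!·2!·6!/9! = 1/252
Racah Σ t=0..0: t=0:+1/36 = 1/36
⇒ 3j(1 3 4; 0 0 0)² = 4/63, sgn +1
Racah Σ t=0..0: t=0:+1/72 = 1/72
⇒ 3j(1 3 4; -1 0 1)² = 5/126, sgn -1
4πI² = N·(3j₀)²·(3jₘ)² = 10/21
I = -1·√(0.47619/4π) = -0.19466390

-0.194664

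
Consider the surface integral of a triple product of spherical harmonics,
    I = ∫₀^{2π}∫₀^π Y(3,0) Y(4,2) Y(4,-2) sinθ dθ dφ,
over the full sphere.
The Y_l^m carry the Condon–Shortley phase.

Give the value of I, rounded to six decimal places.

Σlᵢ=11 odd — θ-integrand is odd under cosθ→−cosθ; I=0

0.000000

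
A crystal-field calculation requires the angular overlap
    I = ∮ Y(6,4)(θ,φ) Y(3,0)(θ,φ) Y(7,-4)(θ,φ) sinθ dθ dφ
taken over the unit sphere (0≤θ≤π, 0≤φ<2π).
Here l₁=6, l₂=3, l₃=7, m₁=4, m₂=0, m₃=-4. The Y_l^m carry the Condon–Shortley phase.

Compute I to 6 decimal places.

Checks pass: Σm=0; 16 even; l₃=7∈[3,9].
(2·6+1)(2·3+1)(2·7+1) = 1365
Δ: 2! 10! 4! / 17! → 1/2042040
sum: t=0:+1/207360 t=1:−1/57600 t=2:+1/207360 = -1/129600
3j²(6 3 7; 0 0 0) = Δ·Π!·Σ² = 168/12155  (sign +1)
sum: t=0:+1/967680 t=1:−1/1451520 t=2:+1/43545600 = 1/2721600
3j²(6 3 7; 4 0 -4) = Δ·Π!·Σ² = 32/7735  (sign -1)
combine: 4πI² = 1365·168/12155·32/7735 = 16128/206635
take √, sign -1: I = -0.07881037

-0.078810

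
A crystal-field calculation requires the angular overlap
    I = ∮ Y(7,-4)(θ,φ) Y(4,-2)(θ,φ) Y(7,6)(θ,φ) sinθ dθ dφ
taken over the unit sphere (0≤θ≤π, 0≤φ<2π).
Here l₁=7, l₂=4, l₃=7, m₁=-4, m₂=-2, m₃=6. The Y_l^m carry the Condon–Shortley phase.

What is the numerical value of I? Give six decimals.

Rules hold: Σm=0, L=18 even, 3≤7≤11.
N = 15·9·15 = 2025
Δ = 4!·10!·4!/19! = 1/58198140
Racah Σ t=0..4: t=0:+1/17418240 t=1:−1/622080 t=2:+1/230400 t=3:−1/622080 t=4:+1/17418240 = 1/806400
⇒ 3j(7 4 7; 0 0 0)² = 2268/230945, sgn -1
Racah Σ t=1..2: t=1:−1/130636800 t=2:+1/34836480 = 11/522547200
⇒ 3j(7 4 7; -4 -2 6)² = 1331/81396, sgn -1
4πI² = N·(3j₀)²·(3jₘ)² = 441045/1356277
I = +1·√(0.325188/4π) = 0.16086528

0.160865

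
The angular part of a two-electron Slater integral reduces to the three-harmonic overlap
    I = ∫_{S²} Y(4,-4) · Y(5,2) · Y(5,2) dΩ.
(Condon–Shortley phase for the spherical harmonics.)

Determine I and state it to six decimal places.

0.181552

Rules hold: Σm=0, L=14 even, 1≤5≤9.
N = 9·11·11 = 1089
Δ = 4!·4!·6!/15! = 1/3153150
Racah Σ t=0..4: t=0:+1/69120 t=1:−1/1728 t=2:+1/576 t=3:−1/1728 t=4:+1/69120 = 7/11520
⇒ 3j(4 5 5; 0 0 0)² = 2/143, sgn -1
Racah Σ t=4..4: t=4:+1/20736 = 1/20736
⇒ 3j(4 5 5; -4 2 2)² = 35/1287, sgn -1
4πI² = N·(3j₀)²·(3jₘ)² = 70/169
I = +1·√(0.414201/4π) = 0.18155187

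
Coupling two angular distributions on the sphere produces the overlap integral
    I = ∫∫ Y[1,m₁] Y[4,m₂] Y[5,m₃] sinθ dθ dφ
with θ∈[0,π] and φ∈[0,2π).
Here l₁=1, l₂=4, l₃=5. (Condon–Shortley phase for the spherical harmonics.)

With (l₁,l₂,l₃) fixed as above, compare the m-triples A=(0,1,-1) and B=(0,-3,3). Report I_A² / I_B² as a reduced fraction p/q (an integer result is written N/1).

Shared (l₁,l₂,l₃)=(1,4,5): N and (l;000)² cancel in I_A²/I_B².
A: Δ = 0!·2!·8!/11! = 1/495; Racah Σ t=0..0: t=0:+1/720 = 1/720; ⇒ 3j(1 4 5; 0 1 -1)² = 8/165, sgn +1
B: Δ = 0!·2!·8!/11! = 1/495; Racah Σ t=0..0: t=0:+1/5040 = 1/5040; ⇒ 3j(1 4 5; 0 -3 3)² = 16/495, sgn +1
I_A²/I_B² = (8/165)/(16/495) = 3/2

3/2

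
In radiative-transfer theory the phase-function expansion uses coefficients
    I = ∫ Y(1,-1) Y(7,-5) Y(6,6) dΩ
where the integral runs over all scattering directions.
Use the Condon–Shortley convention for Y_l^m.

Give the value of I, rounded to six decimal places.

-0.034990

Checks pass: Σm=0; 14 even; l₃=6∈[6,8].
(2·1+1)(2·7+1)(2·6+1) = 585
Δ: 2! 0! 12! / 15! → 1/1365
sum: t=1:−1/518400 = -1/518400
3j²(1 7 6; 0 0 0) = Δ·Π!·Σ² = 7/195  (sign -1)
sum: t=2:+1/958003200 = 1/958003200
3j²(1 7 6; -1 -5 6) = Δ·Π!·Σ² = 1/1365  (sign +1)
combine: 4πI² = 585·7/195·1/1365 = 1/65
take √, sign -1: I = -0.03498955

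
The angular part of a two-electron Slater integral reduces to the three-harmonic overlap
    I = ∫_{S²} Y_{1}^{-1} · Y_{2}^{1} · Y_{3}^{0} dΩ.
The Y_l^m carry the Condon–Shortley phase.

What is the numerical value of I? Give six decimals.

0.143048

Checks pass: Σm=0; 6 even; l₃=3∈[1,3].
(2·1+1)(2·2+1)(2·3+1) = 105
Δ: 0! 2! 4! / 7! → 1/105
sum: t=0:+1/4 = 1/4
3j²(1 2 3; 0 0 0) = Δ·Π!·Σ² = 3/35  (sign -1)
sum: t=0:+1/12 = 1/12
3j²(1 2 3; -1 1 0) = Δ·Π!·Σ² = 1/35  (sign -1)
combine: 4πI² = 105·3/35·1/35 = 9/35
take √, sign +1: I = 0.14304817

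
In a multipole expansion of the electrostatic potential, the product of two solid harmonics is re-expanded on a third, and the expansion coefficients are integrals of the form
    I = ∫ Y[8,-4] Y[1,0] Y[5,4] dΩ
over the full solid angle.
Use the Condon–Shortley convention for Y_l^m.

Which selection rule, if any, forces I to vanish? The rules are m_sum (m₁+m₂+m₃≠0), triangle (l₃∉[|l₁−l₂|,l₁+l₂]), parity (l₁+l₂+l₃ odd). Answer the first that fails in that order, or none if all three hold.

triangle

m₁+m₂+m₃ = -4 + 0 + 4 = 0  ✓
triangle: |8−1|=7 ≤ l₃=5 ≤ 8+1=9  ✗
parity: l₁+l₂+l₃ = 14 is even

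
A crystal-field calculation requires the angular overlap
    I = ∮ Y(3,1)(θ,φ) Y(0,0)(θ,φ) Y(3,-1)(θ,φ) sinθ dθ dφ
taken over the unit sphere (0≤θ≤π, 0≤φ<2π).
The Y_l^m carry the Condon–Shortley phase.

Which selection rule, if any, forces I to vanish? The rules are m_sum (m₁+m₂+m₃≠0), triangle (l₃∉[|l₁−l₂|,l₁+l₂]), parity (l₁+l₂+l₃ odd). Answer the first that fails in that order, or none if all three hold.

none

Σmᵢ = 0  ✓
l₃∈[|l₁−l₂|,l₁+l₂]=[3,3], have l₃=3  ✓
Σlᵢ = 6 ⇒ even  ✓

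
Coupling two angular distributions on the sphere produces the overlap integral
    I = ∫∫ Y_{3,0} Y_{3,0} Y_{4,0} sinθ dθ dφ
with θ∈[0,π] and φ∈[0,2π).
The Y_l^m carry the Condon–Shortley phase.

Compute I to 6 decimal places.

0.153870

m-sum 0 ✓  L=10 even ✓  0≤4≤6 ✓
Π(2lᵢ+1) = 7×7×9 = 441
triangle coeff Δ(3,3,4) = 1/34650
Σ_t [0,2]: t=0:+1/72 t=1:−1/16 t=2:+1/72 = -5/144
(3j)²=2/77 [(3 3 4; 0 0 0)], sign=-1
(m-triple is (0,0,0) — same symbol as above.)
⇒ 4πI² = 36/121
I = (+1)√(36/121/(4π)) = 0.15386989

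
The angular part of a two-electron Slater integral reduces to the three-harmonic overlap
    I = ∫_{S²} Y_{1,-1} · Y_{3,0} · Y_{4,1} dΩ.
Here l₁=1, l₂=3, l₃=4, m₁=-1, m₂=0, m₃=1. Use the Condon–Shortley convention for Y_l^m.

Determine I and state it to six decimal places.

Rules hold: Σm=0, L=8 even, 2≤4≤4.
N = 3·7·9 = 189
Δ = 0!·2!·6!/9! = 1/252
Racah Σ t=0..0: t=0:+1/36 = 1/36
⇒ 3j(1 3 4; 0 0 0)² = 4/63, sgn +1
Racah Σ t=0..0: t=0:+1/72 = 1/72
⇒ 3j(1 3 4; -1 0 1)² = 5/126, sgn -1
4πI² = N·(3j₀)²·(3jₘ)² = 10/21
I = -1·√(0.47619/4π) = -0.19466390

-0.194664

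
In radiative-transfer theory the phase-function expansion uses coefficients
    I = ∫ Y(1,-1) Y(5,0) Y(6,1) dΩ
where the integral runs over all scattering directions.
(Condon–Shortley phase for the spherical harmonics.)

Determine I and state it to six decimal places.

-0.187239

m-sum 0 ✓  L=12 even ✓  4≤6≤6 ✓
Π(2lᵢ+1) = 3×11×13 = 429
triangle coeff Δ(1,5,6) = 1/858
Σ_t [0,0]: t=0:+1/14400 = 1/14400
(3j)²=6/143 [(1 5 6; 0 0 0)], sign=+1
Σ_t [0,0]: t=0:+1/28800 = 1/28800
(3j)²=7/286 [(1 5 6; -1 0 1)], sign=-1
⇒ 4πI² = 63/143
I = (-1)√(63/143/(4π)) = -0.18723944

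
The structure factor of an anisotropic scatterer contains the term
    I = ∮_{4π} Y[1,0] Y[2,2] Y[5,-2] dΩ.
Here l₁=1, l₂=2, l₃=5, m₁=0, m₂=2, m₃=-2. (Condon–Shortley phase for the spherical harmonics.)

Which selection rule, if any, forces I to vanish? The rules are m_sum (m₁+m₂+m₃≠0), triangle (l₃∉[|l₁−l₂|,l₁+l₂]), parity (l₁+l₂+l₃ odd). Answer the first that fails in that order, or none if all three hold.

triangle

m₁+m₂+m₃ = 0 + 2 − 2 = 0  ✓
triangle: |1−2|=1 ≤ l₃=5 ≤ 1+2=3  ✗
parity: l₁+l₂+l₃ = 8 is even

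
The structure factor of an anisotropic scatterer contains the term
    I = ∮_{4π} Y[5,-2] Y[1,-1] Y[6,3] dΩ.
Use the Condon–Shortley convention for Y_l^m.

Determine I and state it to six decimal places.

-0.245154

Checks pass: Σm=0; 12 even; l₃=6∈[4,6].
(2·5+1)(2·1+1)(2·6+1) = 429
Δ: 0! 10! 2! / 13! → 1/858
sum: t=0:+1/14400 = 1/14400
3j²(5 1 6; 0 0 0) = Δ·Π!·Σ² = 6/143  (sign +1)
sum: t=0:+1/60480 = 1/60480
3j²(5 1 6; -2 -1 3) = Δ·Π!·Σ² = 6/143  (sign -1)
combine: 4πI² = 429·6/143·6/143 = 108/143
take √, sign -1: I = -0.24515397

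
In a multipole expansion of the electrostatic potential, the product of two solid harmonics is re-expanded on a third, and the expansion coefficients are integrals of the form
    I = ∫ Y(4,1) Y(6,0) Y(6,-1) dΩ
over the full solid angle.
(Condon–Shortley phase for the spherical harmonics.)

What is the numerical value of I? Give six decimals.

-0.043721

m-sum 0 ✓  L=16 even ✓  2≤6≤10 ✓
Π(2lᵢ+1) = 9×13×13 = 1521
triangle coeff Δ(4,6,6) = 1/15315300
Σ_t [0,4]: t=0:+1/829440 t=1:−1/25920 t=2:+1/9216 t=3:−1/25920 t=4:+1/829440 = 7/207360
(3j)²=28/2431 [(4 6 6; 0 0 0)], sign=+1
Σ_t [0,3]: t=0:+1/207360 t=1:−1/17280 t=2:+1/13824 t=3:−1/103680 = 1/103680
(3j)²=10/7293 [(4 6 6; 1 0 -1)], sign=-1
⇒ 4πI² = 840/34969
I = (-1)√(840/34969/(4π)) = -0.04372130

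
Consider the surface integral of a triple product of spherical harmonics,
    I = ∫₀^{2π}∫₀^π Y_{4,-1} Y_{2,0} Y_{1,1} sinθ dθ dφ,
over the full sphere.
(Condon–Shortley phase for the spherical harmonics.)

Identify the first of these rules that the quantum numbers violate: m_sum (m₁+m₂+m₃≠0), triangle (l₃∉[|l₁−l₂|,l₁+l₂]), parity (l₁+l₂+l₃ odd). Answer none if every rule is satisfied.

triangle

azimuthal sum: -1 + 0 + 1 = 0  ✓
2 ≤ 1 ≤ 6 (triangle on l)  ✗
L = 4 + 2 + 1 = 7 (odd)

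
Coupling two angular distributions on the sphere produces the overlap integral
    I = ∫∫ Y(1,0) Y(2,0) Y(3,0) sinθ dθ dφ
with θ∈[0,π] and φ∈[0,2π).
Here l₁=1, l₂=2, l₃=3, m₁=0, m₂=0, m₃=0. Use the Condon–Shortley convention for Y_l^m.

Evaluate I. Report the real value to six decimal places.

0.247767

m-sum 0 ✓  L=6 even ✓  1≤3≤3 ✓
Π(2lᵢ+1) = 3×5×7 = 105
triangle coeff Δ(1,2,3) = 1/105
Σ_t [0,0]: t=0:+1/4 = 1/4
(3j)²=3/35 [(1 2 3; 0 0 0)], sign=-1
(m-triple is (0,0,0) — same symbol as above.)
⇒ 4πI² = 27/35
I = (+1)√(27/35/(4π)) = 0.24776670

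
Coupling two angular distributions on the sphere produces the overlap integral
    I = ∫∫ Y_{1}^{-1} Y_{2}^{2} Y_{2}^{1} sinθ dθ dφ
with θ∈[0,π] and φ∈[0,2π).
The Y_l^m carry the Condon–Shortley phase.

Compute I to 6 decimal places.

0.000000

m-sum = -1 + 2 + 1 = 2 ≠ 0 ⇒ I = 0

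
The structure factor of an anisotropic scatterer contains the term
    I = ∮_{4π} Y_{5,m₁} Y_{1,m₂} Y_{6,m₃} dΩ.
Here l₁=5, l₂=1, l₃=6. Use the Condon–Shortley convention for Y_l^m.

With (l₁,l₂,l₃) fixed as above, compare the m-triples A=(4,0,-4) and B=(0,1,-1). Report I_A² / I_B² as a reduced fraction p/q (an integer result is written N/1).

20/21

l's match ⇒ only the (l;m) 3-j factors differ between A and B.
A: triangle coeff Δ(5,1,6) = 1/858; Σ_t [0,0]: t=0:+1/362880 = 1/362880; (3j)²=10/429 [(5 1 6; 4 0 -4)], sign=+1
B: triangle coeff Δ(5,1,6) = 1/858; Σ_t [0,0]: t=0:+1/28800 = 1/28800; (3j)²=7/286 [(5 1 6; 0 1 -1)], sign=-1
I_A²/I_B² = (10/429)/(7/286) = 20/21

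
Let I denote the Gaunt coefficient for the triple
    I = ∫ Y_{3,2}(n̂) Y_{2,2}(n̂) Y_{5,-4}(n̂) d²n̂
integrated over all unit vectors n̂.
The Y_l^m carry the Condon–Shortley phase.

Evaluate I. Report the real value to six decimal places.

0.268967

Rules hold: Σm=0, L=10 even, 1≤5≤5.
N = 7·5·11 = 385
Δ = 0!·6!·4!/11! = 1/2310
Racah Σ t=0..0: t=0:+1/144 = 1/144
⇒ 3j(3 2 5; 0 0 0)² = 10/231, sgn -1
Racah Σ t=0..0: t=0:+1/2880 = 1/2880
⇒ 3j(3 2 5; 2 2 -4)² = 3/55, sgn -1
4πI² = N·(3j₀)²·(3jₘ)² = 10/11
I = +1·√(0.909091/4π) = 0.26896683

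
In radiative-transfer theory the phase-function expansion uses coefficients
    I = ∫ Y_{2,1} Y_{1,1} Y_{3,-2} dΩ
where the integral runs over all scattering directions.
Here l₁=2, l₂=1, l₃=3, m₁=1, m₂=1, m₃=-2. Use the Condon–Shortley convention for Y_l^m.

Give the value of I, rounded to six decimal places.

0.261169

Checks pass: Σm=0; 6 even; l₃=3∈[1,3].
(2·2+1)(2·1+1)(2·3+1) = 105
Δ: 0! 4! 2! / 7! → 1/105
sum: t=0:+1/4 = 1/4
3j²(2 1 3; 0 0 0) = Δ·Π!·Σ² = 3/35  (sign -1)
sum: t=0:+1/12 = 1/12
3j²(2 1 3; 1 1 -2) = Δ·Π!·Σ² = 2/21  (sign -1)
combine: 4πI² = 105·3/35·2/21 = 6/7
take √, sign +1: I = 0.26116903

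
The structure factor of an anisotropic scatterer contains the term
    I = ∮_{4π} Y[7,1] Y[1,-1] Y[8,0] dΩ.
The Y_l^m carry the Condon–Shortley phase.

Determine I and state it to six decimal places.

0.161907

Checks pass: Σm=0; 16 even; l₃=8∈[6,8].
(2·7+1)(2·1+1)(2·8+1) = 765
Δ: 0! 14! 2! / 17! → 1/2040
sum: t=0:+1/25401600 = 1/25401600
3j²(7 1 8; 0 0 0) = Δ·Π!·Σ² = 8/255  (sign +1)
sum: t=0:+1/58060800 = 1/58060800
3j²(7 1 8; 1 -1 0) = Δ·Π!·Σ² = 7/510  (sign +1)
combine: 4πI² = 765·8/255·7/510 = 28/85
take √, sign +1: I = 0.16190663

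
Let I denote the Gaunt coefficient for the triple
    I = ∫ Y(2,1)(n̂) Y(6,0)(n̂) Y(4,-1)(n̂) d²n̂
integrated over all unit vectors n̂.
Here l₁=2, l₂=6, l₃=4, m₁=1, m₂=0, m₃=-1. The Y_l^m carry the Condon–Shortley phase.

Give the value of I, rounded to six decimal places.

0.174223

Checks pass: Σm=0; 12 even; l₃=4∈[4,8].
(2·2+1)(2·6+1)(2·4+1) = 585
Δ: 4! 0! 8! / 13! → 1/6435
sum: t=2:+1/2304 = 1/2304
3j²(2 6 4; 0 0 0) = Δ·Π!·Σ² = 5/143  (sign +1)
sum: t=1:−1/4320 = -1/4320
3j²(2 6 4; 1 0 -1) = Δ·Π!·Σ² = 8/429  (sign +1)
combine: 4πI² = 585·5/143·8/429 = 600/1573
take √, sign +1: I = 0.17422334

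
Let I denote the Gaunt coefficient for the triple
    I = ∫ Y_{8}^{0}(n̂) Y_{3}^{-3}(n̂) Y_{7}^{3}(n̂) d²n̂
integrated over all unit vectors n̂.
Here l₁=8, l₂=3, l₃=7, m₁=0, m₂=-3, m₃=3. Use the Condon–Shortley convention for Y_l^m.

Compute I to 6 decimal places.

Rules hold: Σm=0, L=18 even, 5≤7≤11.
N = 17·7·15 = 1785
Δ = 4!·12!·2!/19! = 1/5290740
Racah Σ t=1..3: t=1:−1/7257600 t=2:+1/2073600 t=3:−1/7257600 = 1/4838400
⇒ 3j(8 3 7; 0 0 0)² = 252/20995, sgn -1
Racah Σ t=0..0: t=0:+1/46448640 = 1/46448640
⇒ 3j(8 3 7; 0 -3 3)² = 75/8398, sgn +1
4πI² = N·(3j₀)²·(3jₘ)² = 198450/1037153
I = -1·√(0.191341/4π) = -0.12339547

-0.123395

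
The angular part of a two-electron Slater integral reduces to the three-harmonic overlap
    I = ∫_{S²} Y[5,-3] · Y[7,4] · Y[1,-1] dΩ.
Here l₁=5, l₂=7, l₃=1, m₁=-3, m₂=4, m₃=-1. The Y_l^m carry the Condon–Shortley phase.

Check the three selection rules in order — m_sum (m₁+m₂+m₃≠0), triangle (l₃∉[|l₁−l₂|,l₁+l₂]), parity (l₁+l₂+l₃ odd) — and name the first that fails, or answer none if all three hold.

Σmᵢ = 0  ✓
l₃∈[|l₁−l₂|,l₁+l₂]=[2,12], have l₃=1  ✗
Σlᵢ = 13 ⇒ odd

triangle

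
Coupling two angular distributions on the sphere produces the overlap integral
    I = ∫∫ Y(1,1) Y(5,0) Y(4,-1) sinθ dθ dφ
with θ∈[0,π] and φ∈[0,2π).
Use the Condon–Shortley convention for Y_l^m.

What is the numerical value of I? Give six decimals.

Rules hold: Σm=0, L=10 even, 4≤4≤6.
N = 3·11·9 = 297
Δ = 2!·0!·8!/11! = 1/495
Racah Σ t=1..1: t=1:−1/576 = -1/576
⇒ 3j(1 5 4; 0 0 0)² = 5/99, sgn -1
Racah Σ t=0..0: t=0:+1/1440 = 1/1440
⇒ 3j(1 5 4; 1 0 -1)² = 2/99, sgn -1
4πI² = N·(3j₀)²·(3jₘ)² = 10/33
I = +1·√(0.30303/4π) = 0.15528807

0.155288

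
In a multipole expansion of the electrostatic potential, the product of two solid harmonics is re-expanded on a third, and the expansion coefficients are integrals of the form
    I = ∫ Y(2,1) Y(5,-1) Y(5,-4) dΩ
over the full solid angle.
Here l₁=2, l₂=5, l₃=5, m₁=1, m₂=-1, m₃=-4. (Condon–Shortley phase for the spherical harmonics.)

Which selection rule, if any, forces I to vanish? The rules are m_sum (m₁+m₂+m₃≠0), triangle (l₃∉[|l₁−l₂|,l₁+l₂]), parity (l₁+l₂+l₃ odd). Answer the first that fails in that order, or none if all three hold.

m_sum

azimuthal sum: 1 − 1 − 4 = -4  ✗
3 ≤ 5 ≤ 7 (triangle on l)
L = 2 + 5 + 5 = 12 (even)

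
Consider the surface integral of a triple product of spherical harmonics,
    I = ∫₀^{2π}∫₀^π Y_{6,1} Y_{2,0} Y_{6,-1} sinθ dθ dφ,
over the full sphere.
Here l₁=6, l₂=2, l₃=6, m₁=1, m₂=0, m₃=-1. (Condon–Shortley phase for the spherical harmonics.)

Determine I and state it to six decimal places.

-0.149094

m-sum 0 ✓  L=14 even ✓  4≤6≤8 ✓
Π(2lᵢ+1) = 13×5×13 = 845
triangle coeff Δ(6,2,6) = 1/90090
Σ_t [0,2]: t=0:+1/69120 t=1:−1/14400 t=2:+1/69120 = -7/172800
(3j)²=14/715 [(6 2 6; 0 0 0)], sign=-1
Σ_t [0,2]: t=0:+1/57600 t=1:−1/17280 t=2:+1/120960 = -13/403200
(3j)²=13/770 [(6 2 6; 1 0 -1)], sign=+1
⇒ 4πI² = 169/605
I = (-1)√(169/605/(4π)) = -0.14909419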